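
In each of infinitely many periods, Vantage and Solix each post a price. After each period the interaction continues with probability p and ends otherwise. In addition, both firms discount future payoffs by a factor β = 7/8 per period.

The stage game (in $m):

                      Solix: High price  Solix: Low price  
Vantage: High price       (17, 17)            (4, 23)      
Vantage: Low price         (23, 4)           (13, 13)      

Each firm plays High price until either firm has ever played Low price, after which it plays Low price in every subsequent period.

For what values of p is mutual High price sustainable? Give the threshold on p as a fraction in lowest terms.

24/35

Expected continuation weight on next period's payoff is β·p = 7/8·p, which plays the role of the discount factor.
Cooperation requires 7/8·p ≥ (23−17)/(23−13) = 3/5, hence p ≥ 24/35.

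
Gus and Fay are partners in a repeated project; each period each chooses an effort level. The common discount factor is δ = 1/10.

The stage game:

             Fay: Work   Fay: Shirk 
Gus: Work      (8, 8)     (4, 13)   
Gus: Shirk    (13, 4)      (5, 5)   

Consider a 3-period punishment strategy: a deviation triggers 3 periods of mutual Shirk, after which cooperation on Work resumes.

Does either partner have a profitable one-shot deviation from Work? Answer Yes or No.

A one-shot deviation gives 13 now, then 5 for 3 periods, then back to 8.
Gain from deviating: (13−8) today; loss: (8−5) in each of the next 3 periods.
No-deviation condition: (8−5)(δ+…+δ^3) ≥ 13−8, i.e. δ+…+δ^3 ≥ 5/3.
At δ = 1/10: δ+…+δ^3 = 0.1110 < 1.6667.
So cooperation is not sustainable.

Yes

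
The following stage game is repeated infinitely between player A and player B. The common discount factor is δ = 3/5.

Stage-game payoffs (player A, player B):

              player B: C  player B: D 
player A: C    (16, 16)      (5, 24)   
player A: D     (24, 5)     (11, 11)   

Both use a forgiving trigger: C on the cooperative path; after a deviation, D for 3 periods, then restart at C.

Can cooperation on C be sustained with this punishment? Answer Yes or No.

Comparing payoff streams over the 4 periods until play realigns: cooperate → 16(1+δ+…+δ^3); deviate → 24 + 11(δ+…+δ^3).
Cooperation is sustained iff (16−11)(δ+…+δ^3) ≥ 24−16.
δ+…+δ^3 = 3/5·(1−(3/5)^3)/(1−3/5) = 1.1760, and (24−16)/(16−11) = 1.6000.
1.1760 < 1.6000, so cooperation is not sustainable.

No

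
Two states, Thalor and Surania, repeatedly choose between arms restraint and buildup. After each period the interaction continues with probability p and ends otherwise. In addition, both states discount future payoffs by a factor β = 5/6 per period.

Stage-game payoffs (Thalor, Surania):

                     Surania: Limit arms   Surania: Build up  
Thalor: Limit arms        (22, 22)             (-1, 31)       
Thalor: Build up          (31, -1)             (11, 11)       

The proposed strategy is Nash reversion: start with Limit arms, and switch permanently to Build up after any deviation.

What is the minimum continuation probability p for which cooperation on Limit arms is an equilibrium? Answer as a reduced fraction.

27/50

With continuation probability p and discount β, the effective per-period discount factor is βp.
Grim-trigger IC: βp ≥ (31−22)/(31−11) = 9/20.
So p ≥ (9/20)/(5/6) = 27/50.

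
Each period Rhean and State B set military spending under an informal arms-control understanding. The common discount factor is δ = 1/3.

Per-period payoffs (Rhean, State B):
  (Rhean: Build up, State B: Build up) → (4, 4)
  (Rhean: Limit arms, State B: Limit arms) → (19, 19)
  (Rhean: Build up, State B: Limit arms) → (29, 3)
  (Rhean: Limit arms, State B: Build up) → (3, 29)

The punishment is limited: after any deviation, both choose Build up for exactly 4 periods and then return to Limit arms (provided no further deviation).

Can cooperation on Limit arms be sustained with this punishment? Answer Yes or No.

No

Comparing payoff streams over the 5 periods until play realigns: cooperate → 19(1+δ+…+δ^4); deviate → 29 + 4(δ+…+δ^4).
Cooperation is sustained iff (19−4)(δ+…+δ^4) ≥ 29−19.
δ+…+δ^4 = 1/3·(1−(1/3)^4)/(1−1/3) = 0.4938, and (29−19)/(19−4) = 0.6667.
0.4938 < 0.6667, so cooperation is not sustainable.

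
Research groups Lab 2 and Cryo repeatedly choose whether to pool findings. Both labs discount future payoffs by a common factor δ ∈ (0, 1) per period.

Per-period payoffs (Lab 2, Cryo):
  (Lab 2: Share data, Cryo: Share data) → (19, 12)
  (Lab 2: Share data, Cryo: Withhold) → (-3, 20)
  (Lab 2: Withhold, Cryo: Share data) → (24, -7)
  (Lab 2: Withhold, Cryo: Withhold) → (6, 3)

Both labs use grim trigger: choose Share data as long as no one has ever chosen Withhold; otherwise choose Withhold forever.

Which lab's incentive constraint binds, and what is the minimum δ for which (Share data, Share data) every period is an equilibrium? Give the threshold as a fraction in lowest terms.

For Lab 2: deviation gain 24−19 = 5, per-period punishment loss 19−6 = 13. IC gives δ ≥ 5/18.
For Cryo: gain 8, loss 9 per period, so δ ≥ 8/17.
The tighter constraint is Cryo's, so cooperation needs δ ≥ 8/17.

Cryo; δ ≥ 8/17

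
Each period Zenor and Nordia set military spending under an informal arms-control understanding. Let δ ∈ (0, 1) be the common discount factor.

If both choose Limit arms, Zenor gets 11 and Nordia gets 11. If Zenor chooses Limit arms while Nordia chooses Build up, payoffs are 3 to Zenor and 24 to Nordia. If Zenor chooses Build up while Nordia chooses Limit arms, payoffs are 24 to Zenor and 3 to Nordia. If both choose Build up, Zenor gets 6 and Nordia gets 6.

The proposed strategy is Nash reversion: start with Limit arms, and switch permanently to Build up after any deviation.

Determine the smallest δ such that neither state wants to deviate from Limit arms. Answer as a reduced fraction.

11/(1−δ) ≥ 24 + 6δ/(1−δ)
11 ≥ 24 − 18δ
δ ≥ 13/18.

13/18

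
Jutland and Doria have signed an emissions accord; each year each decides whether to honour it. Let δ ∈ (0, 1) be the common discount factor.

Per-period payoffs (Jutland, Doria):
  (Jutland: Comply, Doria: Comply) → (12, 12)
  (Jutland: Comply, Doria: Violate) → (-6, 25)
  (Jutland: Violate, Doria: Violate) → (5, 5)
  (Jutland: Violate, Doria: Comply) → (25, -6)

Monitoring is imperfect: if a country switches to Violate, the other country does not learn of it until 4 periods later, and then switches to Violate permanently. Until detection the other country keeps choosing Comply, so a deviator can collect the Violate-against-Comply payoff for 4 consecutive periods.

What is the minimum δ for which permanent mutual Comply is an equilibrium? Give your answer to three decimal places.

0.898

A deviator earns 25 for 4 periods, then 5 forever; cooperating earns 12 forever. Multiplying the IC by (1−δ):
12 ≥ 25(1−δ^4) + 5δ^4, so 20·δ^4 ≥ 13 and δ^4 ≥ 13/20.
δ ≥ (13/20)^(1/4) ≈ 0.898.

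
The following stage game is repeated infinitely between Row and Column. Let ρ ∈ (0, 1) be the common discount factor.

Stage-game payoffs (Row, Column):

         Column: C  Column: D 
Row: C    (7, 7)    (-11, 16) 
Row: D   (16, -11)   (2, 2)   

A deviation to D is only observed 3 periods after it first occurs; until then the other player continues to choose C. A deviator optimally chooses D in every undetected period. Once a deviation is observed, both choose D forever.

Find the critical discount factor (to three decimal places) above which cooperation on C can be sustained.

A deviator earns 16 for 3 periods, then 2 forever; cooperating earns 7 forever. Multiplying the IC by (1−ρ):
7 ≥ 16(1−ρ^3) + 2ρ^3, so 14·ρ^3 ≥ 9 and ρ^3 ≥ 9/14.
ρ ≥ (9/14)^(1/3) ≈ 0.863.

0.863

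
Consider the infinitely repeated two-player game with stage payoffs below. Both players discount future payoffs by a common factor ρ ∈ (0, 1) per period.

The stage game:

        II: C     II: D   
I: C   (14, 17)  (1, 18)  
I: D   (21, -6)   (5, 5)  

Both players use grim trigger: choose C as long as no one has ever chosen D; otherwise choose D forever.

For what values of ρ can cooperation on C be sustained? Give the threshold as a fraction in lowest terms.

7/16

For I: deviation gain 21−14 = 7, per-period punishment loss 14−5 = 9. IC gives ρ ≥ 7/16.
For II: gain 1, loss 12 per period, so ρ ≥ 1/13.
The tighter constraint is I's, so cooperation needs ρ ≥ 7/16.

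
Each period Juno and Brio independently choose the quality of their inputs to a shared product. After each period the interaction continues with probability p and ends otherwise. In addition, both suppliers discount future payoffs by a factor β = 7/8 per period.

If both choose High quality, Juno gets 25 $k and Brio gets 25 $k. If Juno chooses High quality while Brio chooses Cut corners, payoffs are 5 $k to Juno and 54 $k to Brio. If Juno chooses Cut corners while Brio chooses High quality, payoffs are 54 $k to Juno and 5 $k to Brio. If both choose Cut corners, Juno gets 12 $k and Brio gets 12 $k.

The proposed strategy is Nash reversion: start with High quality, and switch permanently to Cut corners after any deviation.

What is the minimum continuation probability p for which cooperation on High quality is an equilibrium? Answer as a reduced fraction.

With continuation probability p and discount β, the effective per-period discount factor is βp.
Grim-trigger IC: βp ≥ (54−25)/(54−12) = 29/42.
So p ≥ (29/42)/(7/8) = 116/147.

116/147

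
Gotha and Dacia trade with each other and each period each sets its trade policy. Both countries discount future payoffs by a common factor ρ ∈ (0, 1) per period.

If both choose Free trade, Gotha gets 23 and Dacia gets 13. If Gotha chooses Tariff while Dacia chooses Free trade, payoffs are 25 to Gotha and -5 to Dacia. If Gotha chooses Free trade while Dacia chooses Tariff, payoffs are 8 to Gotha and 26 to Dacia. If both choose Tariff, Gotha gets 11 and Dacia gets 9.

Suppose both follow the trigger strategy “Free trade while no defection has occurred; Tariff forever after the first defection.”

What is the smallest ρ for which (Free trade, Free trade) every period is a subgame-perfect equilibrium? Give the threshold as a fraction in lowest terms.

13/17

Gotha: cooperation gives 23 each period; deviation gives 25 once then 11 forever.
  23/(1−ρ) ≥ 25 + 11ρ/(1−ρ) ⇒ ρ ≥ 2/14 = 1/7.
Dacia: cooperation gives 13 each period; deviation gives 26 once then 9 forever.
  ρ ≥ 13/17.
Both must hold, so the binding constraint is Dacia's: ρ ≥ 13/17.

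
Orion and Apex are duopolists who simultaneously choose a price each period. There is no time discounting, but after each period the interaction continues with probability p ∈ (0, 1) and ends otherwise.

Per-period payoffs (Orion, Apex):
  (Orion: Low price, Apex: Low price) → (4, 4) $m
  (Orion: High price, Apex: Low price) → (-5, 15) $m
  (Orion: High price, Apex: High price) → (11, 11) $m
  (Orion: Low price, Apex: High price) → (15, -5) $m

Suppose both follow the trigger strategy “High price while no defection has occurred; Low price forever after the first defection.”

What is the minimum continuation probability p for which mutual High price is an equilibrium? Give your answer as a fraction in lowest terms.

Expected cooperation value is 11 + p·11 + p²·11 + … = 11/(1−p); deviation gives 15 + p·4/(1−p).
11 ≥ 15(1−p) + 4p ⇒ 11p ≥ 4 ⇒ p ≥ 4/11.

4/11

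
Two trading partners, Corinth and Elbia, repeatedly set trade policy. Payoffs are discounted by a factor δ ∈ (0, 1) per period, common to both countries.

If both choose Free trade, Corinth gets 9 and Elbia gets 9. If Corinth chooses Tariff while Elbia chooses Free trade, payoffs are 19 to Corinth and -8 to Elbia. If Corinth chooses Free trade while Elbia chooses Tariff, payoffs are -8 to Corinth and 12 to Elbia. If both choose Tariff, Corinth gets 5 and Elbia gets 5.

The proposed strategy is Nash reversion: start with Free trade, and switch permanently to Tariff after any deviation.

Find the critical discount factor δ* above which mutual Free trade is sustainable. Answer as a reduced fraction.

5/7

Corinth's threshold: (19−9)/(19−5) = 5/7.
Elbia's threshold: (12−9)/(12−5) = 3/7.
5/7 > 3/7, so Corinth binds and δ* = 5/7.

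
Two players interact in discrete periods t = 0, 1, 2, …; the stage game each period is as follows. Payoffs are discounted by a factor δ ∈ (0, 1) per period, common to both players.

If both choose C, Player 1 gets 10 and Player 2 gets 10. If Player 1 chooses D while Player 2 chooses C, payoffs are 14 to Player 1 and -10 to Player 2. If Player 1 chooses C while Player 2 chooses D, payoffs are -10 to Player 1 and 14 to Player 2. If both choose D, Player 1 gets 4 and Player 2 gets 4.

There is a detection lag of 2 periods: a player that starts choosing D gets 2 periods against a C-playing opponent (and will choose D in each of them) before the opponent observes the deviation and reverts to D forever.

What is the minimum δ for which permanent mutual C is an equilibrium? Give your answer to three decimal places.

0.632

A deviator earns 14 for 2 periods, then 4 forever; cooperating earns 10 forever. Multiplying the IC by (1−δ):
10 ≥ 14(1−δ^2) + 4δ^2, so 10·δ^2 ≥ 4 and δ^2 ≥ 2/5.
δ ≥ (2/5)^(1/2) ≈ 0.632.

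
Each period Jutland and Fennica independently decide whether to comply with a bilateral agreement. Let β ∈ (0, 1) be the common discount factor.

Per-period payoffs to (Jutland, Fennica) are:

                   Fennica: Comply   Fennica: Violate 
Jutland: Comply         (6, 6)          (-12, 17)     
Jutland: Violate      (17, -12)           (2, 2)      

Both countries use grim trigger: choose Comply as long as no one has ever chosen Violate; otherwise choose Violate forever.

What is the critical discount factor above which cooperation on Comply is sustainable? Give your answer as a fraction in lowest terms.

11/15

One-period gain from deviating is 17 − 6 = 11. The loss is 6 − 2 = 4 in every subsequent period, with present value 4·β/(1−β).
Deviation is unprofitable when 4·β/(1−β) ≥ 11, i.e. β/(1−β) ≥ 11/4.
Equivalently β ≥ 11/(11+4) = 11/15.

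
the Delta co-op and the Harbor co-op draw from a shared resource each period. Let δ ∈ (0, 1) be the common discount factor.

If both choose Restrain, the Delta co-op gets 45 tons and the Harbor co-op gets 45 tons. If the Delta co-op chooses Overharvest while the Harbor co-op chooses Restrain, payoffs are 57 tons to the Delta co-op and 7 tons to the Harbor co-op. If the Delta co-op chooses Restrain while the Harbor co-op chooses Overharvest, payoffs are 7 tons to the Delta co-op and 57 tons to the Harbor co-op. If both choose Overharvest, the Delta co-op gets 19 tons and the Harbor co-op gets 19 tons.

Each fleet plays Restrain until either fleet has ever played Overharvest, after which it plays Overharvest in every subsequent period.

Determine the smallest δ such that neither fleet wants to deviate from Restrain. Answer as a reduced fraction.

One-period gain from deviating is 57 − 45 = 12. The loss is 45 − 19 = 26 in every subsequent period, with present value 26·δ/(1−δ).
Deviation is unprofitable when 26·δ/(1−δ) ≥ 12, i.e. δ/(1−δ) ≥ 6/13.
Equivalently δ ≥ 12/(12+26) = 6/19.

6/19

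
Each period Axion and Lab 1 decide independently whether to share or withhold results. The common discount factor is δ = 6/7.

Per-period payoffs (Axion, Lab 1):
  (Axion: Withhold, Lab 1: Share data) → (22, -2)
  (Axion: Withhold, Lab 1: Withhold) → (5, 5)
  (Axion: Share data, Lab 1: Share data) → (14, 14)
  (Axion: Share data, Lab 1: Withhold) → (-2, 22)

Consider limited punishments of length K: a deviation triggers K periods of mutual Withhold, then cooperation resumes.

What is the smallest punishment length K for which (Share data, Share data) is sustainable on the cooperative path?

No profitable deviation requires (14−5)(δ+…+δ^K) ≥ 22−14, i.e. δ+…+δ^K ≥ 8/9 ≈ 0.8889.
With δ = 6/7, the partial sums are K=1: 0.8571, K=2: 1.5918.
K = 2 is the first length at which the sum reaches 0.8889.

2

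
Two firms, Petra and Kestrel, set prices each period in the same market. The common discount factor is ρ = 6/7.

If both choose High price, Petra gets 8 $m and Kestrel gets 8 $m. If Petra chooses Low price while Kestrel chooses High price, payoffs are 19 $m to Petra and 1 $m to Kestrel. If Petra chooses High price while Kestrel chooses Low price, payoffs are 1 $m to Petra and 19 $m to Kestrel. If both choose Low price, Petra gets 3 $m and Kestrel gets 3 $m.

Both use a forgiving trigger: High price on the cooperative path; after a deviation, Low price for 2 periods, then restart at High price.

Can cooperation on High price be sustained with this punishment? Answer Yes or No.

IC: ρ+…+ρ^2 ≥ (19−8)/(8−3) = 11/5.
At ρ = 6/7: partial sum = 1.5918 < 2.2000. Cooperation not sustainable.

No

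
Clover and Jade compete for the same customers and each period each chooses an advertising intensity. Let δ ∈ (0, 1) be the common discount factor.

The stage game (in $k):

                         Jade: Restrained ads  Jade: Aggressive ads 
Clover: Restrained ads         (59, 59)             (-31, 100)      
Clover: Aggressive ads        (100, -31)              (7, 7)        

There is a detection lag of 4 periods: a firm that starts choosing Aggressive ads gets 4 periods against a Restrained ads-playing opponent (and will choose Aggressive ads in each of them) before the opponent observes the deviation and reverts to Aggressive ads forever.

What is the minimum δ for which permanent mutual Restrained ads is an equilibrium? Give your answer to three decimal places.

The best deviation is to choose Aggressive ads for all 4 undetected periods, earning 100 each, then 7 forever once detected.
Deviation value: 100(1−δ^4)/(1−δ) + 7δ^4/(1−δ); cooperation value: 59/(1−δ).
IC: 59 ≥ 100(1−δ^4) + 7δ^4 = 100 − 93δ^4.
So δ^4 ≥ 41/93, giving δ ≥ (41/93)^(1/4) ≈ 0.815.

0.815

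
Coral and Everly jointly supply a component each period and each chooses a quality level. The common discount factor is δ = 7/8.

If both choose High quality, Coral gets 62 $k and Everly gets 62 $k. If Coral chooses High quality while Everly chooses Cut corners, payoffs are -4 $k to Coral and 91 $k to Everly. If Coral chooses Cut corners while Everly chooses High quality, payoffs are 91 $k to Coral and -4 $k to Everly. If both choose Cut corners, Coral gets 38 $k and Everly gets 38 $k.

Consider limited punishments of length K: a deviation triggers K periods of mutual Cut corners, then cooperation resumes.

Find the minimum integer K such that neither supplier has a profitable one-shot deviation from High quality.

No profitable deviation requires (62−38)(δ+…+δ^K) ≥ 91−62, i.e. δ+…+δ^K ≥ 29/24 ≈ 1.2083.
With δ = 7/8, the partial sums are K=1: 0.8750, K=2: 1.6406.
K = 2 is the first length at which the sum reaches 1.2083.

2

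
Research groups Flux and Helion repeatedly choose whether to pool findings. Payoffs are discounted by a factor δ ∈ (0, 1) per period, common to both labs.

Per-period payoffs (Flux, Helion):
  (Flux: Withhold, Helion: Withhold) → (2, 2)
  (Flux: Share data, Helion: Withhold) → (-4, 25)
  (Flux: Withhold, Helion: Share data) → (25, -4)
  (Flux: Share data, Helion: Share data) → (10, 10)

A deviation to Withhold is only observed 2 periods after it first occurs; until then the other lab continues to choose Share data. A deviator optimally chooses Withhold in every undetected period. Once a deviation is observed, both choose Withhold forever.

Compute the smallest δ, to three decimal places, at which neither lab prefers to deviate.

A deviator earns 25 for 2 periods, then 2 forever; cooperating earns 10 forever. Multiplying the IC by (1−δ):
10 ≥ 25(1−δ^2) + 2δ^2, so 23·δ^2 ≥ 15 and δ^2 ≥ 15/23.
δ ≥ (15/23)^(1/2) ≈ 0.808.

0.808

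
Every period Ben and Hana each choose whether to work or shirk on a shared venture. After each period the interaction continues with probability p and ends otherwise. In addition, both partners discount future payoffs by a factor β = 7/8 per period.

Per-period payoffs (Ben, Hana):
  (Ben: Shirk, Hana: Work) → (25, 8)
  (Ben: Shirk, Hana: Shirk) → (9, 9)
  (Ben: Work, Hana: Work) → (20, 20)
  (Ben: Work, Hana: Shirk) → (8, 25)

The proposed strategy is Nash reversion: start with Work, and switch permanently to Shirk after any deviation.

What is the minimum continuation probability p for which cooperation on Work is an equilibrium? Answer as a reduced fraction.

5/14

With continuation probability p and discount β, the effective per-period discount factor is βp.
Grim-trigger IC: βp ≥ (25−20)/(25−9) = 5/16.
So p ≥ (5/16)/(7/8) = 5/14.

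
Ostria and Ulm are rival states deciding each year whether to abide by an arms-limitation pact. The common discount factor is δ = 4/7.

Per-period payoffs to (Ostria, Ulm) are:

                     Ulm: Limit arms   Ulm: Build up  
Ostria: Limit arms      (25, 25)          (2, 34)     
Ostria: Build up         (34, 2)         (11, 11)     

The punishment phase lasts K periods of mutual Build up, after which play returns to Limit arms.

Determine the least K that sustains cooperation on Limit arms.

2

No profitable deviation requires (25−11)(δ+…+δ^K) ≥ 34−25, i.e. δ+…+δ^K ≥ 9/14 ≈ 0.6429.
With δ = 4/7, the partial sums are K=1: 0.5714, K=2: 0.8980.
K = 2 is the first length at which the sum reaches 0.6429.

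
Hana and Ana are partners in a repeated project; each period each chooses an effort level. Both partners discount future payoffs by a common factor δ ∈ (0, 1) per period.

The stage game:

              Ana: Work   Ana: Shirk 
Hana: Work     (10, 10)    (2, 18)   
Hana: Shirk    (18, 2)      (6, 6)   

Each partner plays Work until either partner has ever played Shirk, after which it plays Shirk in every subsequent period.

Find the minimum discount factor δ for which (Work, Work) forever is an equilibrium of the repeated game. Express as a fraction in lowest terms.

2/3

Under grim trigger the critical discount factor is (T−C)/(T−P) with T = 18, C = 10, P = 6.
δ* = (18−10)/(18−6) = 8/12 = 2/3.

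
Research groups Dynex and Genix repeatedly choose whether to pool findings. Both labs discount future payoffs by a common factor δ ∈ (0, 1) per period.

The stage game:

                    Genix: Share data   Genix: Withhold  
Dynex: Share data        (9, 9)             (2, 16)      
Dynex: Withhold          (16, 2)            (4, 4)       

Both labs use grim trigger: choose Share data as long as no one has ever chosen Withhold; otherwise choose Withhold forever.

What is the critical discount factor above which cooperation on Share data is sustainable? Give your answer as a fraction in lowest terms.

One-period gain from deviating is 16 − 9 = 7. The loss is 9 − 4 = 5 in every subsequent period, with present value 5·δ/(1−δ).
Deviation is unprofitable when 5·δ/(1−δ) ≥ 7, i.e. δ/(1−δ) ≥ 7/5.
Equivalently δ ≥ 7/(7+5) = 7/12.

7/12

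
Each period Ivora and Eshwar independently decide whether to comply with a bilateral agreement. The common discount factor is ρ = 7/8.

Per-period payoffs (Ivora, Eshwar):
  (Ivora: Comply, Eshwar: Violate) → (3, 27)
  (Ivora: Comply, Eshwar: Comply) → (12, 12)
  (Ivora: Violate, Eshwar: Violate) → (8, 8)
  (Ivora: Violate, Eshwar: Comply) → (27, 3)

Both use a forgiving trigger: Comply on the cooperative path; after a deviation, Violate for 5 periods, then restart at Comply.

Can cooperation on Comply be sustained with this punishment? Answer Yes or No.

No

A one-shot deviation gives 27 now, then 8 for 5 periods, then back to 12.
Gain from deviating: (27−12) today; loss: (12−8) in each of the next 5 periods.
No-deviation condition: (12−8)(ρ+…+ρ^5) ≥ 27−12, i.e. ρ+…+ρ^5 ≥ 15/4.
At ρ = 7/8: ρ+…+ρ^5 = 3.4096 < 3.7500.
So cooperation is not sustainable.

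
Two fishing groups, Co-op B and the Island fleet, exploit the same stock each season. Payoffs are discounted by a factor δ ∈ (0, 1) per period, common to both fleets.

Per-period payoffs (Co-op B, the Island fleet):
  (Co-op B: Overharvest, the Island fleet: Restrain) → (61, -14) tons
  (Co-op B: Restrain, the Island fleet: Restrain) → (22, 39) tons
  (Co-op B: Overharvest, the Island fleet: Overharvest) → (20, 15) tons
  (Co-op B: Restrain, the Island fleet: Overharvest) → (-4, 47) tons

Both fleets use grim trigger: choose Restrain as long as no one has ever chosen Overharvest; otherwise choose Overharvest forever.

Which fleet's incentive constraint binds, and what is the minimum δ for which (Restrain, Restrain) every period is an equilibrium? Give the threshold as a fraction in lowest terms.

For Co-op B: deviation gain 61−22 = 39, per-period punishment loss 22−20 = 2. IC gives δ ≥ 39/41.
For the Island fleet: gain 8, loss 24 per period, so δ ≥ 8/32 = 1/4.
The tighter constraint is Co-op B's, so cooperation needs δ ≥ 39/41.

Co-op B; δ ≥ 39/41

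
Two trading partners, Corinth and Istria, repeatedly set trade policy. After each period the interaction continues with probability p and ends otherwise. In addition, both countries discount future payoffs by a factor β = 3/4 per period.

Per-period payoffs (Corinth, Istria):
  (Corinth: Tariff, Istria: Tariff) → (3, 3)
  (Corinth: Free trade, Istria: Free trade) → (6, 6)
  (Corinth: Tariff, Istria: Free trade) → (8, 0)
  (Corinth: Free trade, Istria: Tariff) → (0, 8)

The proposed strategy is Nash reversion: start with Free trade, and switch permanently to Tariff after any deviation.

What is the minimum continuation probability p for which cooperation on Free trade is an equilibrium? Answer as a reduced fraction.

8/15

With continuation probability p and discount β, the effective per-period discount factor is βp.
Grim-trigger IC: βp ≥ (8−6)/(8−3) = 2/5.
So p ≥ (2/5)/(3/4) = 8/15.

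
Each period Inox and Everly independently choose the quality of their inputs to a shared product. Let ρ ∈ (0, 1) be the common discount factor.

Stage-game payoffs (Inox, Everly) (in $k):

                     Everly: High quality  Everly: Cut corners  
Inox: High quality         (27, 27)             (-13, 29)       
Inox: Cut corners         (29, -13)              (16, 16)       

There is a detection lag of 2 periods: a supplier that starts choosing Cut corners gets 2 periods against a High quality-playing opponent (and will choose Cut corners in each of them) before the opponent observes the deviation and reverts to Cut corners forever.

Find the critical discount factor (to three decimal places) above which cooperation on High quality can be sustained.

0.392

Deviating for the 2 undetected periods gains 29−27 = 2 per period over cooperation, then loses 27−16 = 11 per period forever once punishment starts.
Gain: 2(1 + ρ + … + ρ^1); loss: 11·ρ^2/(1−ρ).
No profitable deviation ⇔ 2(1−ρ^2) ≤ 11·ρ^2, i.e. ρ^2 ≥ 2/(2+11) = 2/13.
Hence ρ ≥ (2/13)^(1/2) ≈ 0.392.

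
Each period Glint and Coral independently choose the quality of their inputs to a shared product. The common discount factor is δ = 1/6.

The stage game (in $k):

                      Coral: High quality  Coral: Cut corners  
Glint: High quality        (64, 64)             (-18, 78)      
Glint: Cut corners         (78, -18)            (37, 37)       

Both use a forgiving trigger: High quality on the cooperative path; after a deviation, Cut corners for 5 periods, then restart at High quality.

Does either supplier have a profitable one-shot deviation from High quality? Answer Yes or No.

Yes

Comparing payoff streams over the 6 periods until play realigns: cooperate → 64(1+δ+…+δ^5); deviate → 78 + 37(δ+…+δ^5).
Cooperation is sustained iff (64−37)(δ+…+δ^5) ≥ 78−64.
δ+…+δ^5 = 1/6·(1−(1/6)^5)/(1−1/6) = 0.2000, and (78−64)/(64−37) = 0.5185.
0.2000 < 0.5185, so cooperation is not sustainable.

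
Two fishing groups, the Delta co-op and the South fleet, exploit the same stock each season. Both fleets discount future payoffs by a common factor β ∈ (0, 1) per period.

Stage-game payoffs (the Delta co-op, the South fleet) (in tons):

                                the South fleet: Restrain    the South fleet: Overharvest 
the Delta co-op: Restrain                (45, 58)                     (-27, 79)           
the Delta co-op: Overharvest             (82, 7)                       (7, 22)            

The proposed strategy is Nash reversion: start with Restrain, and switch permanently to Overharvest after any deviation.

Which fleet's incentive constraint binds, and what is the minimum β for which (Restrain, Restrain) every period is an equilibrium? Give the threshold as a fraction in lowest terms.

For the Delta co-op: deviation gain 82−45 = 37, per-period punishment loss 45−7 = 38. IC gives β ≥ 37/75.
For the South fleet: gain 21, loss 36 per period, so β ≥ 21/57 = 7/19.
The tighter constraint is the Delta co-op's, so cooperation needs β ≥ 37/75.

the Delta co-op; β ≥ 37/75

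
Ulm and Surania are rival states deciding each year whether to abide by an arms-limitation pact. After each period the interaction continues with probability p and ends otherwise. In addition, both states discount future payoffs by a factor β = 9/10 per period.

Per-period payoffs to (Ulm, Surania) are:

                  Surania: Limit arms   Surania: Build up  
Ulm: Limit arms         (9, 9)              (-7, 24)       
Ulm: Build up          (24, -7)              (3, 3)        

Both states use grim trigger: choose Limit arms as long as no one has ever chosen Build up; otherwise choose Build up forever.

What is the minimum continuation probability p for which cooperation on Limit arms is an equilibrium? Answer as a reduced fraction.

With continuation probability p and discount β, the effective per-period discount factor is βp.
Grim-trigger IC: βp ≥ (24−9)/(24−3) = 5/7.
So p ≥ (5/7)/(9/10) = 50/63.

50/63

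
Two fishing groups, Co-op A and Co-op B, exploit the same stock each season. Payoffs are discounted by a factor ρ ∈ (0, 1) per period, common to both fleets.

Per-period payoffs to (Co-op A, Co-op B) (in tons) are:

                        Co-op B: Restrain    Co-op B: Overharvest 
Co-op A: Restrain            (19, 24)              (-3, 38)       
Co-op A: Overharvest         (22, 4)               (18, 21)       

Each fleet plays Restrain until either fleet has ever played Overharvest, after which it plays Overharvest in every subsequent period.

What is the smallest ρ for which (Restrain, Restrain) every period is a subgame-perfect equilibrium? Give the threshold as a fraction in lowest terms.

14/17

For Co-op A: deviation gain 22−19 = 3, per-period punishment loss 19−18 = 1. IC gives ρ ≥ 3/4.
For Co-op B: gain 14, loss 3 per period, so ρ ≥ 14/17.
The tighter constraint is Co-op B's, so cooperation needs ρ ≥ 14/17.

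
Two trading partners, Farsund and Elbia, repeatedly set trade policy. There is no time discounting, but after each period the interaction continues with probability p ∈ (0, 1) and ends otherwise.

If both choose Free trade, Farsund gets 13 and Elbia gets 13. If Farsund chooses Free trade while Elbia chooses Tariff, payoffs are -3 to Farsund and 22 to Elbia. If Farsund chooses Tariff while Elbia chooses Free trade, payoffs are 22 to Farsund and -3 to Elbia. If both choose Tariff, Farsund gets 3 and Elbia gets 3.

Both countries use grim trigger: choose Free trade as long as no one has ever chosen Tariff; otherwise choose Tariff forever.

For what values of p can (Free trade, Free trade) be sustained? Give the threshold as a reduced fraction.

With no time discounting, the continuation probability p plays the role of the discount factor.
Grim-trigger IC: 13/(1−p) ≥ 22 + 3p/(1−p) ⇒ p ≥ (22−13)/(22−3) = 9/19.

9/19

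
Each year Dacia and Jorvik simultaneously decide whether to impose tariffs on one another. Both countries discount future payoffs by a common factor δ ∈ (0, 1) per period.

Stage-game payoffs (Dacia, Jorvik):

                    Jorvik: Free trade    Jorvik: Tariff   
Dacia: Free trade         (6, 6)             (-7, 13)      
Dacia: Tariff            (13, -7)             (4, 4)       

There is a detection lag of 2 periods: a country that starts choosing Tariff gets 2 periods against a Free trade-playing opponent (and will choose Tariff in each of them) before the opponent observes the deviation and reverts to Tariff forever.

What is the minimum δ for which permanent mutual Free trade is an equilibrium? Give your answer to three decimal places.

0.882

The best deviation is to choose Tariff for all 2 undetected periods, earning 13 each, then 4 forever once detected.
Deviation value: 13(1−δ^2)/(1−δ) + 4δ^2/(1−δ); cooperation value: 6/(1−δ).
IC: 6 ≥ 13(1−δ^2) + 4δ^2 = 13 − 9δ^2.
So δ^2 ≥ 7/9, giving δ ≥ (7/9)^(1/2) ≈ 0.882.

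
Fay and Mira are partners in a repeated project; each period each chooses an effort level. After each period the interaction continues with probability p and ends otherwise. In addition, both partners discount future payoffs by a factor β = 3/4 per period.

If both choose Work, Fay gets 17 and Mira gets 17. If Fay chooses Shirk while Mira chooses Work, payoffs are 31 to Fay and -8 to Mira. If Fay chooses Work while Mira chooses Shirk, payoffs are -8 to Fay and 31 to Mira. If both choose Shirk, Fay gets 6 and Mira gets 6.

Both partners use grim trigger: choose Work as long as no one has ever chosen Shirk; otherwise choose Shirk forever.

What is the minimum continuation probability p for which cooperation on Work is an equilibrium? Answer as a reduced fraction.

Expected continuation weight on next period's payoff is β·p = 3/4·p, which plays the role of the discount factor.
Cooperation requires 3/4·p ≥ (31−17)/(31−6) = 14/25, hence p ≥ 56/75.

56/75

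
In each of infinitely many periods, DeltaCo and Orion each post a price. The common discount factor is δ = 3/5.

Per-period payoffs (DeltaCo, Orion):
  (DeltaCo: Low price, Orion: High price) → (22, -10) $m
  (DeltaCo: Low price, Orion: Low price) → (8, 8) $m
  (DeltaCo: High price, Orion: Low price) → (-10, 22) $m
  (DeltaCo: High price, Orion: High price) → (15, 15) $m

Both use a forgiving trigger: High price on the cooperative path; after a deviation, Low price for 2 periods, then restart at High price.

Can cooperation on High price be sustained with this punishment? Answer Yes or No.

Comparing payoff streams over the 3 periods until play realigns: cooperate → 15(1+δ+…+δ^2); deviate → 22 + 8(δ+…+δ^2).
Cooperation is sustained iff (15−8)(δ+…+δ^2) ≥ 22−15.
δ+…+δ^2 = 3/5·(1−(3/5)^2)/(1−3/5) = 0.9600, and (22−15)/(15−8) = 1.0000.
0.9600 < 1.0000, so cooperation is not sustainable.

No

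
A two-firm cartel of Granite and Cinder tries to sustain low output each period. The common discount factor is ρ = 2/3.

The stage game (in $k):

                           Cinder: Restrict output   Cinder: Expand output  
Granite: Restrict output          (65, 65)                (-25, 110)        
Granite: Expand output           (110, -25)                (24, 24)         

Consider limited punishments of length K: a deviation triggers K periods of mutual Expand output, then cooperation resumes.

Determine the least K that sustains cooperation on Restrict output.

2

Need Σ_{k=1}^{K} ρ^k ≥ (110−65)/(65−24) = 1.0976 at ρ = 2/3.
At K = 1 the sum is 0.6667 < 1.0976; at K = 2 it is 1.1111 ≥ 1.0976.
So the minimum punishment length is K = 2.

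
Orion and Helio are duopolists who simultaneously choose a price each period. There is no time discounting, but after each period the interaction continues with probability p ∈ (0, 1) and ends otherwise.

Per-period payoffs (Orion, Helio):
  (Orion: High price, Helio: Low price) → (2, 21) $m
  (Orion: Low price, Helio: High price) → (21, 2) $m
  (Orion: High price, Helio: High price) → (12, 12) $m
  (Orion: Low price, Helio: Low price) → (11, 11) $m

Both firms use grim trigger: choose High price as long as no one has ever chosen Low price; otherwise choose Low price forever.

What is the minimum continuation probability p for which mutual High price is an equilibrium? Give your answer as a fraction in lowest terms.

9/10

With no time discounting, the continuation probability p plays the role of the discount factor.
Grim-trigger IC: 12/(1−p) ≥ 21 + 11p/(1−p) ⇒ p ≥ (21−12)/(21−11) = 9/10.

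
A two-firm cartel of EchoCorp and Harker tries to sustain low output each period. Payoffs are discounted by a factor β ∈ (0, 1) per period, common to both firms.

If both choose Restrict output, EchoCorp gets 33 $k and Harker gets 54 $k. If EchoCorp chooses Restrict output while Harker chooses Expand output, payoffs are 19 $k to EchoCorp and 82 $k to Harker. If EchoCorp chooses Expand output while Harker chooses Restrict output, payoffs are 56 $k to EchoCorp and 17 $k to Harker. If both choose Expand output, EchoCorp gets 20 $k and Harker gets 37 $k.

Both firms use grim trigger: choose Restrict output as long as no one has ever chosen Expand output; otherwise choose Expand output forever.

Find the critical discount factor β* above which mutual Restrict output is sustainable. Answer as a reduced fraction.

23/36

EchoCorp's threshold: (56−33)/(56−20) = 23/36.
Harker's threshold: (82−54)/(82−37) = 28/45.
23/36 > 28/45, so EchoCorp binds and β* = 23/36.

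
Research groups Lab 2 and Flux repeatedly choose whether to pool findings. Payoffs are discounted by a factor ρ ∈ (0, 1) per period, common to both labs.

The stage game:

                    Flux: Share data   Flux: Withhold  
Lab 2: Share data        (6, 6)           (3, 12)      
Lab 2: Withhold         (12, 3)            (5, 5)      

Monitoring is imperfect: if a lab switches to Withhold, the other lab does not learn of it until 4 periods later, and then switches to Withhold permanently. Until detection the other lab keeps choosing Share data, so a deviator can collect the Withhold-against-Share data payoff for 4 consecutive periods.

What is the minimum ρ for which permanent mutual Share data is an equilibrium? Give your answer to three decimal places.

The best deviation is to choose Withhold for all 4 undetected periods, earning 12 each, then 5 forever once detected.
Deviation value: 12(1−ρ^4)/(1−ρ) + 5ρ^4/(1−ρ); cooperation value: 6/(1−ρ).
IC: 6 ≥ 12(1−ρ^4) + 5ρ^4 = 12 − 7ρ^4.
So ρ^4 ≥ 6/7, giving ρ ≥ (6/7)^(1/4) ≈ 0.962.

0.962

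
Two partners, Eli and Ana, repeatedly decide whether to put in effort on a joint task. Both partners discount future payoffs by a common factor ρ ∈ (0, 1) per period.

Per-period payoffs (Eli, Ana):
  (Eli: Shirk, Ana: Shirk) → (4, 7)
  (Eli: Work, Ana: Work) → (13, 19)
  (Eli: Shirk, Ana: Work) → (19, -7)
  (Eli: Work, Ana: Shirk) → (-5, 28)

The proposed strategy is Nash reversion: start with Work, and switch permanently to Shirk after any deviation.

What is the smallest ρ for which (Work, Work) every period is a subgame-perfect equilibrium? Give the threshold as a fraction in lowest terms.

Eli's threshold: (19−13)/(19−4) = 2/5.
Ana's threshold: (28−19)/(28−7) = 3/7.
2/5 < 3/7, so Ana binds and ρ* = 3/7.

3/7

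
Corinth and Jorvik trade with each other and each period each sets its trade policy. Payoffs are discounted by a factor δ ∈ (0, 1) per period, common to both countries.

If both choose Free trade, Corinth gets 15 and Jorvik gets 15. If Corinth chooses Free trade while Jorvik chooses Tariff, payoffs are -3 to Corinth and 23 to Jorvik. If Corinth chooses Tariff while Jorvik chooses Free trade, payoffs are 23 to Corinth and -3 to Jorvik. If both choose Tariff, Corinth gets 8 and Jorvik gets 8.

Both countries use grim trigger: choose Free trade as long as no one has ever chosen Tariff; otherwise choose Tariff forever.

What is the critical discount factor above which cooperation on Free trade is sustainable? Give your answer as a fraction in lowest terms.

8/15

One-period gain from deviating is 23 − 15 = 8. The loss is 15 − 8 = 7 in every subsequent period, with present value 7·δ/(1−δ).
Deviation is unprofitable when 7·δ/(1−δ) ≥ 8, i.e. δ/(1−δ) ≥ 8/7.
Equivalently δ ≥ 8/(8+7) = 8/15.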